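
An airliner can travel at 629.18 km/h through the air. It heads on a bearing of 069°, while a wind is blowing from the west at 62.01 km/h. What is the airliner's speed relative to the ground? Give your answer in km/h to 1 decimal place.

687.4 km/h

Taking east as x and north as y: velocity relative to the air = (587.390, 225.478) km/h; the air relative to ground = (62.010, 0.000) km/h.
Velocity relative to ground = (587.390, 225.478) + (62.010, 0.000) = (649.400, 225.478) km/h.
Speed = |(649.400, 225.478)| = 687.431 km/h.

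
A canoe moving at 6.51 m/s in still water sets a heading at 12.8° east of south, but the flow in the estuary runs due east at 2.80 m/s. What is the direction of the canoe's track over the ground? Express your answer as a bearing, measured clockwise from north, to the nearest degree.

Taking east as x and north as y: velocity relative to the water = (1.442, -6.348) m/s; the water relative to ground = (2.800, 0.000) m/s.
Velocity relative to ground = (1.442, -6.348) + (2.800, 0.000) = (4.242, -6.348) m/s.
Bearing = atan2(4.24, -6.35) = 146.25° clockwise from north.

146°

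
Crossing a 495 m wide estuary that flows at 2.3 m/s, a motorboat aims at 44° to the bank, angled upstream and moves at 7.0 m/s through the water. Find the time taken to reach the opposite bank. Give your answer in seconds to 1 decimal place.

101.8 s

The component of the motorboat's velocity perpendicular to the bank is 7.0 × sin 44° = 4.863 m/s.
The flow acts along the bank and has no component across it.
Time = 495 / 4.863 = 101.797 s.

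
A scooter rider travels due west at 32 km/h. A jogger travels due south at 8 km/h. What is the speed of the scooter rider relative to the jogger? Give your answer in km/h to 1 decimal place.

33.0 km/h

Taking east as x and north as y: scooter rider velocity = (-32.000, 0.000) km/h; jogger velocity = (0.000, -8.000) km/h.
Velocity of scooter rider relative to jogger = (-32.000, 0.000) − (0.000, -8.000) = (-32.000, 8.000) km/h.
Magnitude = |(-32.000, 8.000)| = 32.985 km/h.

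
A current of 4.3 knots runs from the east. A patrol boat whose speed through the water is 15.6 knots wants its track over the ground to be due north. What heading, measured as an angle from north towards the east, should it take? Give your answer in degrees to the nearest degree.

16°

The current pushes perpendicular to the desired track; the heading must have a component into the current equal to 4.3 knots: 15.6 sin θ = 4.3.
sin θ = 0.2756, so θ = 16.000°.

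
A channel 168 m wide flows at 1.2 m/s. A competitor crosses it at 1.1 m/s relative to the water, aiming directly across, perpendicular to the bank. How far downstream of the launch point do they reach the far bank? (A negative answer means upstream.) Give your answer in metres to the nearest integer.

183 m

Perpendicular speed = 1.100 m/s; crossing time = 168 / 1.100 = 152.727 s.
Net downstream speed = 1.200 m/s.
Drift = 1.200 × 152.727 = 183.273 m (downstream).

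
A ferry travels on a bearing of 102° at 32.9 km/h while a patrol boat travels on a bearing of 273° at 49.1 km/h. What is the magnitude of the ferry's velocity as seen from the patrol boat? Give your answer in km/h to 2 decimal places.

81.76 km/h

Taking east as x and north as y: ferry velocity = (32.181, -6.840) km/h; patrol boat velocity = (-49.033, 2.570) km/h.
Velocity of ferry relative to patrol boat = (32.181, -6.840) − (-49.033, 2.570) = (81.214, -9.410) km/h.
Magnitude = |(81.214, -9.410)| = 81.757 km/h.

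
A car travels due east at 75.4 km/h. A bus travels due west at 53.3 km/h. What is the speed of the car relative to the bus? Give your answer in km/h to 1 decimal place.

128.7 km/h

Taking east as x and north as y: car velocity = (75.400, 0.000) km/h; bus velocity = (-53.300, 0.000) km/h.
Velocity of car relative to bus = (75.400, 0.000) − (-53.300, 0.000) = (128.700, 0.000) km/h.
Magnitude = |(128.700, 0.000)| = 128.700 km/h.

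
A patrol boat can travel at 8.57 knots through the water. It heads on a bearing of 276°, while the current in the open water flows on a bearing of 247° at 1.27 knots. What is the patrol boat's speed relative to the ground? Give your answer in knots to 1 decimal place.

Taking east as x and north as y: velocity relative to the water = (-8.523, 0.896) knots; the water relative to ground = (-1.169, -0.496) knots.
Velocity relative to ground = (-8.523, 0.896) + (-1.169, -0.496) = (-9.692, 0.400) knots.
Speed = |(-9.692, 0.400)| = 9.700 knots.

9.7 knots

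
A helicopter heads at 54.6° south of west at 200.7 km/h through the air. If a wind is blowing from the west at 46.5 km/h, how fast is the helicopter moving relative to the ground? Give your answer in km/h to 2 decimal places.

Taking east as x and north as y: velocity relative to the air = (-116.262, -163.596) km/h; the air relative to ground = (46.500, 0.000) km/h.
Velocity relative to ground = (-116.262, -163.596) + (46.500, 0.000) = (-69.762, -163.596) km/h.
Speed = |(-69.762, -163.596)| = 177.849 km/h.

177.85 km/h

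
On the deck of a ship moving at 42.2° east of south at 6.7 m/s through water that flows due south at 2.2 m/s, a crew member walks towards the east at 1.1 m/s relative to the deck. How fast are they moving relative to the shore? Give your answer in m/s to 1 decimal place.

9.1 m/s

In east/north components (m/s): crew member relative to ship = (1.100, 0.000); ship relative to water = (4.501, -4.963); water relative to ground = (0.000, -2.200).
Sum = (5.601, -7.163) m/s.
Speed = |(5.601, -7.163)| = 9.093 m/s.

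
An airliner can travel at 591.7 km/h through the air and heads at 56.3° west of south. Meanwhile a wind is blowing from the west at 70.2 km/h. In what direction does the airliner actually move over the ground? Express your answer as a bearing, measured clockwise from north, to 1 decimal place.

232.1°

Taking east as x and north as y: velocity relative to the air = (-492.267, -328.301) km/h; the air relative to ground = (70.200, 0.000) km/h.
Velocity relative to ground = (-492.267, -328.301) + (70.200, 0.000) = (-422.067, -328.301) km/h.
Bearing = atan2(-422.07, -328.30) = 232.12° clockwise from north.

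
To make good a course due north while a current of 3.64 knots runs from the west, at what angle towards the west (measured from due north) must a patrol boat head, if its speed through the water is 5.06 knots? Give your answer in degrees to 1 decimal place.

46.0°

The current pushes perpendicular to the desired track; the heading must have a component into the current equal to 3.64 knots: 5.06 sin θ = 3.64.
sin θ = 0.7194, so θ = 46.002°.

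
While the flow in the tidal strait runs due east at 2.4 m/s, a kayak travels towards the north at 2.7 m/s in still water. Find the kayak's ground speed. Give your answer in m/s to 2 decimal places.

3.61 m/s

Taking east as x and north as y: velocity relative to the water = (0.000, 2.700) m/s; the water relative to ground = (2.400, 0.000) m/s.
Velocity relative to ground = (0.000, 2.700) + (2.400, 0.000) = (2.400, 2.700) m/s.
Speed = |(2.400, 2.700)| = 3.612 m/s.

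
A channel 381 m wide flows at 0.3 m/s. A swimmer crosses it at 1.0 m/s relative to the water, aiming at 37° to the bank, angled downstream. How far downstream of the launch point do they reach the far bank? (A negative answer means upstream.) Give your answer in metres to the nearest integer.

696 m

Perpendicular speed = 0.602 m/s; crossing time = 381 / 0.602 = 633.085 s.
Net downstream speed = 1.099 m/s.
Drift = 1.099 × 633.085 = 695.530 m (downstream).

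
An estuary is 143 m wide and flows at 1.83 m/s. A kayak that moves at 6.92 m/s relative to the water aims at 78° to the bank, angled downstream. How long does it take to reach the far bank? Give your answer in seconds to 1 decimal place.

21.1 s

The component of the kayak's velocity perpendicular to the bank is 6.92 × sin 78° = 6.769 m/s.
The current is parallel to the bank, so it does not affect the crossing time.
Time = 143 / 6.769 = 21.126 s.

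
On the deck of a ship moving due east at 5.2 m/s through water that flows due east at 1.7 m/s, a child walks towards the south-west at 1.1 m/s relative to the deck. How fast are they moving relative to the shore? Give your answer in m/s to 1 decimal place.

In east/north components (m/s): child relative to ship = (-0.778, -0.778); ship relative to water = (5.200, 0.000); water relative to ground = (1.700, 0.000).
Sum = (6.122, -0.778) m/s.
Speed = |(6.122, -0.778)| = 6.171 m/s.

6.2 m/s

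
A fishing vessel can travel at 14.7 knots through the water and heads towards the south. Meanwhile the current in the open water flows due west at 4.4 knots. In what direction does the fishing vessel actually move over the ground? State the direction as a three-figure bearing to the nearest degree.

197°

Taking east as x and north as y: velocity relative to the water = (0.000, -14.700) knots; the water relative to ground = (-4.400, 0.000) knots.
Velocity relative to ground = (0.000, -14.700) + (-4.400, 0.000) = (-4.400, -14.700) knots.
Bearing = atan2(-4.40, -14.70) = 196.66° clockwise from north.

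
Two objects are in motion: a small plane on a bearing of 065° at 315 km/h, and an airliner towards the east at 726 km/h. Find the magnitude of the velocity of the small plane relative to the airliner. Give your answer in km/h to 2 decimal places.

Taking east as x and north as y: small plane velocity = (285.487, 133.125) km/h; airliner velocity = (726.000, 0.000) km/h.
Velocity of small plane relative to airliner = (285.487, 133.125) − (726.000, 0.000) = (-440.513, 133.125) km/h.
Magnitude = |(-440.513, 133.125)| = 460.189 km/h.

460.19 km/h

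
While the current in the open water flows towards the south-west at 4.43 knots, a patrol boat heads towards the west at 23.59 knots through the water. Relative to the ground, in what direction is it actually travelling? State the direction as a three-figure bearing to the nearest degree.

263°

Taking east as x and north as y: velocity relative to the water = (-23.590, 0.000) knots; the water relative to ground = (-3.132, -3.132) knots.
Velocity relative to ground = (-23.590, 0.000) + (-3.132, -3.132) = (-26.722, -3.132) knots.
Bearing = atan2(-26.72, -3.13) = 263.31° clockwise from north.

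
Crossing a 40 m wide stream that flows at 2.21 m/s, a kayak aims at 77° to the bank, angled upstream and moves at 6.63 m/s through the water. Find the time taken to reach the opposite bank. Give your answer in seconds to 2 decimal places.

6.19 s

The component of the kayak's velocity perpendicular to the bank is 6.63 × sin 77° = 6.460 m/s.
The flow acts along the bank and has no component across it.
Time = 40 / 6.460 = 6.192 s.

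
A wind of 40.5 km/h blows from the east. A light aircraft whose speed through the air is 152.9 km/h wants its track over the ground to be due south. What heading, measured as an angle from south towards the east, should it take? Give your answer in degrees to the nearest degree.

The wind pushes perpendicular to the desired track; the heading must have a component into the wind equal to 40.5 km/h: 152.9 sin θ = 40.5.
sin θ = 0.2649, so θ = 15.360°.

15°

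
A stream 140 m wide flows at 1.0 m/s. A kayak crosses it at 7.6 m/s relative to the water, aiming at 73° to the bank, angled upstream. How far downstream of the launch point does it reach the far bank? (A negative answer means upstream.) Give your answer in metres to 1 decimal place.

-23.5 m

Perpendicular speed = 7.268 m/s; crossing time = 140 / 7.268 = 19.263 s.
Net downstream speed = -1.222 m/s.
Drift = -1.222 × 19.263 = -23.540 m (upstream).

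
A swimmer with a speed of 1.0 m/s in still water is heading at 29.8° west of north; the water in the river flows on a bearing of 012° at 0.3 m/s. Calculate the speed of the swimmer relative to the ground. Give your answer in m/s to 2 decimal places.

1.24 m/s

Taking east as x and north as y: velocity relative to the water = (-0.497, 0.868) m/s; the water relative to ground = (0.062, 0.293) m/s.
Velocity relative to ground = (-0.497, 0.868) + (0.062, 0.293) = (-0.435, 1.161) m/s.
Speed = |(-0.435, 1.161)| = 1.240 m/s.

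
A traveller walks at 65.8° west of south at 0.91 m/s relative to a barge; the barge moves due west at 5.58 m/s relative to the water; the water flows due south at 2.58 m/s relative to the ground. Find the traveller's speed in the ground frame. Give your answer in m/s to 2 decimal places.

In east/north components (m/s): traveller relative to barge = (-0.830, -0.373); barge relative to water = (-5.580, 0.000); water relative to ground = (0.000, -2.580).
Sum = (-6.410, -2.953) m/s.
Speed = |(-6.410, -2.953)| = 7.058 m/s.

7.06 m/s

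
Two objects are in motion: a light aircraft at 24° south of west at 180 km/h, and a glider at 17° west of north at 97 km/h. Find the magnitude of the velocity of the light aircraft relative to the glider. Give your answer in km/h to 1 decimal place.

214.6 km/h

Taking east as x and north as y: light aircraft velocity = (-164.438, -73.213) km/h; glider velocity = (-28.360, 92.762) km/h.
Velocity of light aircraft relative to glider = (-164.438, -73.213) − (-28.360, 92.762) = (-136.078, -165.974) km/h.
Magnitude = |(-136.078, -165.974)| = 214.627 km/h.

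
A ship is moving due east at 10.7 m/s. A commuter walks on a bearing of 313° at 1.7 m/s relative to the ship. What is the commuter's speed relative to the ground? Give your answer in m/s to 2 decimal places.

Taking east as x and north as y: ship velocity = (10.700, 0.000) m/s; commuter velocity relative to ship = (-1.243, 1.159) m/s.
Velocity relative to ground = (10.700, 0.000) + (-1.243, 1.159) = (9.457, 1.159) m/s.
Speed = |(9.457, 1.159)| = 9.528 m/s.

9.53 m/s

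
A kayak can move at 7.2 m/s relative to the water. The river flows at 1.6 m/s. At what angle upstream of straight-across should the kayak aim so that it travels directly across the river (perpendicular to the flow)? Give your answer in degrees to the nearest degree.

13°

To cancel the current, the upstream component of the kayak's velocity must equal the flow: 7.2 sin θ = 1.6.
sin θ = 1.6 / 7.2 = 0.2222.
θ = arcsin(0.2222) = 12.840°.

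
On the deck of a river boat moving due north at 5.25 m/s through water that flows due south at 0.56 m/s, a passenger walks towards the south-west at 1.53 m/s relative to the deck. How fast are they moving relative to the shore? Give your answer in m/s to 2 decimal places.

In east/north components (m/s): passenger relative to river boat = (-1.082, -1.082); river boat relative to water = (0.000, 5.250); water relative to ground = (0.000, -0.560).
Sum = (-1.082, 3.608) m/s.
Speed = |(-1.082, 3.608)| = 3.767 m/s.

3.77 m/s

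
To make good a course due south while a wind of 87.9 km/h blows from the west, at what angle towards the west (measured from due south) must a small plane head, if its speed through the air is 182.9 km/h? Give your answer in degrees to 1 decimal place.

The wind pushes perpendicular to the desired track; the heading must have a component into the wind equal to 87.9 km/h: 182.9 sin θ = 87.9.
sin θ = 0.4806, so θ = 28.724°.

28.7°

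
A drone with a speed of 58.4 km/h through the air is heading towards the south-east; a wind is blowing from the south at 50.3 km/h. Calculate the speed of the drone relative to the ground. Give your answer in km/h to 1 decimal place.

Taking east as x and north as y: velocity relative to the air = (41.295, -41.295) km/h; the air relative to ground = (0.000, 50.300) km/h.
Velocity relative to ground = (41.295, -41.295) + (0.000, 50.300) = (41.295, 9.005) km/h.
Speed = |(41.295, 9.005)| = 42.265 km/h.

42.3 km/h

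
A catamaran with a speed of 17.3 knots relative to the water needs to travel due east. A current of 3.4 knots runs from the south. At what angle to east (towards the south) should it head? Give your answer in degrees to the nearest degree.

11°

The current pushes perpendicular to the desired track; the heading must have a component into the current equal to 3.4 knots: 17.3 sin θ = 3.4.
sin θ = 0.1965, so θ = 11.334°.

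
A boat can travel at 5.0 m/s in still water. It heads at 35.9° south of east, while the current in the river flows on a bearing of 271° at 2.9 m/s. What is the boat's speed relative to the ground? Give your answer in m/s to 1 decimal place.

Taking east as x and north as y: velocity relative to the water = (4.050, -2.932) m/s; the water relative to ground = (-2.900, 0.051) m/s.
Velocity relative to ground = (4.050, -2.932) + (-2.900, 0.051) = (1.151, -2.881) m/s.
Speed = |(1.151, -2.881)| = 3.103 m/s.

3.1 m/s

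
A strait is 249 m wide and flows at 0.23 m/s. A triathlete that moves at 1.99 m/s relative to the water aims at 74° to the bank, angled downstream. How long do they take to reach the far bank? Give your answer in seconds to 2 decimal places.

130.17 s

The component of the triathlete's velocity perpendicular to the bank is 1.99 × sin 74° = 1.913 m/s.
The current is parallel to the bank, so it does not affect the crossing time.
Time = 249 / 1.913 = 130.168 s.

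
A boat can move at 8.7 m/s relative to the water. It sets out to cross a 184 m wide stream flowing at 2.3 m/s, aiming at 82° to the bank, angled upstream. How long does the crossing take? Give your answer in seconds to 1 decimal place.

The component of the boat's velocity perpendicular to the bank is 8.7 × sin 82° = 8.615 m/s.
The flow acts along the bank and has no component across it.
Time = 184 / 8.615 = 21.357 s.

21.4 s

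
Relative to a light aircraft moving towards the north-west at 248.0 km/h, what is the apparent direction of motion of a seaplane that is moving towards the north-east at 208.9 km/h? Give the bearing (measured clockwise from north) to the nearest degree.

095°

Taking east as x and north as y: seaplane velocity = (147.715, 147.715) km/h; light aircraft velocity = (-175.362, 175.362) km/h.
Velocity of seaplane relative to light aircraft = (147.715, 147.715) − (-175.362, 175.362) = (323.077, -27.648) km/h.
Bearing = atan2(323.08, -27.65) = 94.89° clockwise from north.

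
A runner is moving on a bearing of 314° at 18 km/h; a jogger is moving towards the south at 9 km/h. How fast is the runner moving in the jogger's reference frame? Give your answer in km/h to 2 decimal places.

25.10 km/h

Taking east as x and north as y: runner velocity = (-12.948, 12.504) km/h; jogger velocity = (0.000, -9.000) km/h.
Velocity of runner relative to jogger = (-12.948, 12.504) − (0.000, -9.000) = (-12.948, 21.504) km/h.
Magnitude = |(-12.948, 21.504)| = 25.101 km/h.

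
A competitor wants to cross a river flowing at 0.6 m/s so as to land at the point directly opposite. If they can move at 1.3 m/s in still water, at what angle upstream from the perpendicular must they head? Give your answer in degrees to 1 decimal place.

27.5°

To cancel the current, the upstream component of the competitor's velocity must equal the flow: 1.3 sin θ = 0.6.
sin θ = 0.6 / 1.3 = 0.4615.
θ = arcsin(0.4615) = 27.486°.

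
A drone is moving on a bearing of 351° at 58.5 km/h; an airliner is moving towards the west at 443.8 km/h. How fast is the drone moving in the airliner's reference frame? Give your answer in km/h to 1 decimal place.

Taking east as x and north as y: drone velocity = (-9.151, 57.780) km/h; airliner velocity = (-443.800, 0.000) km/h.
Velocity of drone relative to airliner = (-9.151, 57.780) − (-443.800, 0.000) = (434.649, 57.780) km/h.
Magnitude = |(434.649, 57.780)| = 438.472 km/h.

438.5 km/h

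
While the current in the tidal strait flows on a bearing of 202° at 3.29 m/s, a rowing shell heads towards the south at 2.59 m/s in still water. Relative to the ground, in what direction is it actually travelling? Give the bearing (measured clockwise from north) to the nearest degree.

Taking east as x and north as y: velocity relative to the water = (0.000, -2.590) m/s; the water relative to ground = (-1.232, -3.050) m/s.
Velocity relative to ground = (0.000, -2.590) + (-1.232, -3.050) = (-1.232, -5.640) m/s.
Bearing = atan2(-1.23, -5.64) = 192.33° clockwise from north.

192°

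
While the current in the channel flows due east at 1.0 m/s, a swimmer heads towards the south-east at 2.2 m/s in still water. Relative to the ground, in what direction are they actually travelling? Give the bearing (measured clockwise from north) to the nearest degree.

121°

Taking east as x and north as y: velocity relative to the water = (1.556, -1.556) m/s; the water relative to ground = (1.000, 0.000) m/s.
Velocity relative to ground = (1.556, -1.556) + (1.000, 0.000) = (2.556, -1.556) m/s.
Bearing = atan2(2.56, -1.56) = 121.33° clockwise from north.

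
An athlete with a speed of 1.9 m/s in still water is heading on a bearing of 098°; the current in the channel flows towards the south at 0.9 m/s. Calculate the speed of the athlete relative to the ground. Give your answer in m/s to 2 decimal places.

2.21 m/s

Taking east as x and north as y: velocity relative to the water = (1.882, -0.264) m/s; the water relative to ground = (0.000, -0.900) m/s.
Velocity relative to ground = (1.882, -0.264) + (0.000, -0.900) = (1.882, -1.164) m/s.
Speed = |(1.882, -1.164)| = 2.213 m/s.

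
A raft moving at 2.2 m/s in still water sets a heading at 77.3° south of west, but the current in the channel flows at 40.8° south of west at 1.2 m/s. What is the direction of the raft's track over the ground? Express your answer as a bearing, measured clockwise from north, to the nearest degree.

Taking east as x and north as y: velocity relative to the water = (-0.484, -2.146) m/s; the water relative to ground = (-0.908, -0.784) m/s.
Velocity relative to ground = (-0.484, -2.146) + (-0.908, -0.784) = (-1.392, -2.930) m/s.
Bearing = atan2(-1.39, -2.93) = 205.41° clockwise from north.

205°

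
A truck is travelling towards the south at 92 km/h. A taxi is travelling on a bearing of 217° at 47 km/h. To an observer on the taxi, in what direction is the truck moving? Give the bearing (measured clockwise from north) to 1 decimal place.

Taking east as x and north as y: truck velocity = (0.000, -92.000) km/h; taxi velocity = (-28.285, -37.536) km/h.
Velocity of truck relative to taxi = (0.000, -92.000) − (-28.285, -37.536) = (28.285, -54.464) km/h.
Bearing = atan2(28.29, -54.46) = 152.56° clockwise from north.

152.6°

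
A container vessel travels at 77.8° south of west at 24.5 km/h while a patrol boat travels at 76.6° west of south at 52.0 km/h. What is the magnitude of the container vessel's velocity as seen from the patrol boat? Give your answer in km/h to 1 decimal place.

46.9 km/h

Taking east as x and north as y: container vessel velocity = (-5.177, -23.947) km/h; patrol boat velocity = (-50.584, -12.051) km/h.
Velocity of container vessel relative to patrol boat = (-5.177, -23.947) − (-50.584, -12.051) = (45.407, -11.896) km/h.
Magnitude = |(45.407, -11.896)| = 46.939 km/h.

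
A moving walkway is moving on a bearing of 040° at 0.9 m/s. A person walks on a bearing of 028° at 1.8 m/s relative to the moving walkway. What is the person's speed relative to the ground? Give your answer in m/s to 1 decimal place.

Taking east as x and north as y: moving walkway velocity = (0.579, 0.689) m/s; person velocity relative to moving walkway = (0.845, 1.589) m/s.
Velocity relative to ground = (0.579, 0.689) + (0.845, 1.589) = (1.424, 2.279) m/s.
Speed = |(1.424, 2.279)| = 2.687 m/s.

2.7 m/s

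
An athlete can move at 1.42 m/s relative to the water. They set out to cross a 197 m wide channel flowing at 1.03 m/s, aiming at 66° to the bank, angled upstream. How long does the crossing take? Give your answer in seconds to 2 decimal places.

151.86 s

The component of the athlete's velocity perpendicular to the bank is 1.42 × sin 66° = 1.297 m/s.
The flow acts along the bank and has no component across it.
Time = 197 / 1.297 = 151.862 s.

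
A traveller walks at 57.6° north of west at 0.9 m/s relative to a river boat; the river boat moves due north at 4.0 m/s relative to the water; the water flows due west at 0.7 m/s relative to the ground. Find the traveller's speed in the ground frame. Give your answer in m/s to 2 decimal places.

In east/north components (m/s): traveller relative to river boat = (-0.482, 0.760); river boat relative to water = (0.000, 4.000); water relative to ground = (-0.700, 0.000).
Sum = (-1.182, 4.760) m/s.
Speed = |(-1.182, 4.760)| = 4.905 m/s.

4.90 m/s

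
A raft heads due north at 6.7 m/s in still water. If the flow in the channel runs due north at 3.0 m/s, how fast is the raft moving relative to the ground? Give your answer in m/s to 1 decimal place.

9.7 m/s

Taking east as x and north as y: velocity relative to the water = (0.000, 6.700) m/s; the water relative to ground = (0.000, 3.000) m/s.
Velocity relative to ground = (0.000, 6.700) + (0.000, 3.000) = (0.000, 9.700) m/s.
Speed = |(0.000, 9.700)| = 9.700 m/s.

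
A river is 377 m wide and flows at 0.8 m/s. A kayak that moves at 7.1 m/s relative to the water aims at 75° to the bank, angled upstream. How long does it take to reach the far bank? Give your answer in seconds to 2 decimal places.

The component of the kayak's velocity perpendicular to the bank is 7.1 × sin 75° = 6.858 m/s.
The current is parallel to the bank, so it does not affect the crossing time.
Time = 377 / 6.858 = 54.972 s.

54.97 s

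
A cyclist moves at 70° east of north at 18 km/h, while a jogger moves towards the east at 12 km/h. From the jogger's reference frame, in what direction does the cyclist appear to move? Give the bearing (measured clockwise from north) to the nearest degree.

039°

Taking east as x and north as y: cyclist velocity = (16.914, 6.156) km/h; jogger velocity = (12.000, 0.000) km/h.
Velocity of cyclist relative to jogger = (16.914, 6.156) − (12.000, 0.000) = (4.914, 6.156) km/h.
Bearing = atan2(4.91, 6.16) = 38.60° clockwise from north.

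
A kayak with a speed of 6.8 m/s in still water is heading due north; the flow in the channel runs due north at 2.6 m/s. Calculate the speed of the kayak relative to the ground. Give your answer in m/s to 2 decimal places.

Taking east as x and north as y: velocity relative to the water = (0.000, 6.800) m/s; the water relative to ground = (0.000, 2.600) m/s.
Velocity relative to ground = (0.000, 6.800) + (0.000, 2.600) = (0.000, 9.400) m/s.
Speed = |(0.000, 9.400)| = 9.400 m/s.

9.40 m/s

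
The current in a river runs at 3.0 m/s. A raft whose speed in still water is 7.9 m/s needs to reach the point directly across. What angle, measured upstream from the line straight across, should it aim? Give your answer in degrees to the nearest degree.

To cancel the current, the upstream component of the raft's velocity must equal the flow: 7.9 sin θ = 3.0.
sin θ = 3.0 / 7.9 = 0.3797.
θ = arcsin(0.3797) = 22.318°.

22°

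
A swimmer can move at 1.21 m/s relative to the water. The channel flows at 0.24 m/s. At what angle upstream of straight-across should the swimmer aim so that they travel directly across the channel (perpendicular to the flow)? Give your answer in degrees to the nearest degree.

To cancel the current, the upstream component of the swimmer's velocity must equal the flow: 1.21 sin θ = 0.24.
sin θ = 0.24 / 1.21 = 0.1983.
θ = arcsin(0.1983) = 11.440°.

11°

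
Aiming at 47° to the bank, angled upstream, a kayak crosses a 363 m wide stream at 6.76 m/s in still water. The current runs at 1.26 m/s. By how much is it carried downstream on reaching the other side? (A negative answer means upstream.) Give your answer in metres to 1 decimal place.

Perpendicular speed = 4.944 m/s; crossing time = 363 / 4.944 = 73.423 s.
Net downstream speed = -3.350 m/s.
Drift = -3.350 × 73.423 = -245.990 m (upstream).

-246.0 m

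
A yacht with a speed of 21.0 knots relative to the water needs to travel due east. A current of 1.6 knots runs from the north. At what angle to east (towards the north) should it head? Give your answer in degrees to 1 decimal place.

4.4°

The current pushes perpendicular to the desired track; the heading must have a component into the current equal to 1.6 knots: 21.0 sin θ = 1.6.
sin θ = 0.0762, so θ = 4.370°.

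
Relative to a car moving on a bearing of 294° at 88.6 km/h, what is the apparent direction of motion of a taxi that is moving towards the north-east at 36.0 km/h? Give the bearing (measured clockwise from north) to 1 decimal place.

095.7°

Taking east as x and north as y: taxi velocity = (25.456, 25.456) km/h; car velocity = (-80.940, 36.037) km/h.
Velocity of taxi relative to car = (25.456, 25.456) − (-80.940, 36.037) = (106.396, -10.581) km/h.
Bearing = atan2(106.40, -10.58) = 95.68° clockwise from north.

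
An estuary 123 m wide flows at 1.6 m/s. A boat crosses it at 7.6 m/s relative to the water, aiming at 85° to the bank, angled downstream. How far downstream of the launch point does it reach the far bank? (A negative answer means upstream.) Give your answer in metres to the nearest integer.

37 m

Perpendicular speed = 7.571 m/s; crossing time = 123 / 7.571 = 16.246 s.
Net downstream speed = 2.262 m/s.
Drift = 2.262 × 16.246 = 36.755 m (downstream).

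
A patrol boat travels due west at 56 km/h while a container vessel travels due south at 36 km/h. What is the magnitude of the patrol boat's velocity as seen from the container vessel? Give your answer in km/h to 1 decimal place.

66.6 km/h

Taking east as x and north as y: patrol boat velocity = (-56.000, 0.000) km/h; container vessel velocity = (0.000, -36.000) km/h.
Velocity of patrol boat relative to container vessel = (-56.000, 0.000) − (0.000, -36.000) = (-56.000, 36.000) km/h.
Magnitude = |(-56.000, 36.000)| = 66.573 km/h.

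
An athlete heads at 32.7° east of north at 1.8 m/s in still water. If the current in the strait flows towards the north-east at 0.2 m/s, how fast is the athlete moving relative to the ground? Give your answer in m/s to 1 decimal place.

Taking east as x and north as y: velocity relative to the water = (0.972, 1.515) m/s; the water relative to ground = (0.141, 0.141) m/s.
Velocity relative to ground = (0.972, 1.515) + (0.141, 0.141) = (1.114, 1.656) m/s.
Speed = |(1.114, 1.656)| = 1.996 m/s.

2.0 m/s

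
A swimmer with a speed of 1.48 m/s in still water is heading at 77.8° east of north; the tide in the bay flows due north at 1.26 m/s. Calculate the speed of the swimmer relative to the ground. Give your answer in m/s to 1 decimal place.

Taking east as x and north as y: velocity relative to the water = (1.447, 0.313) m/s; the water relative to ground = (0.000, 1.260) m/s.
Velocity relative to ground = (1.447, 0.313) + (0.000, 1.260) = (1.447, 1.573) m/s.
Speed = |(1.447, 1.573)| = 2.137 m/s.

2.1 m/s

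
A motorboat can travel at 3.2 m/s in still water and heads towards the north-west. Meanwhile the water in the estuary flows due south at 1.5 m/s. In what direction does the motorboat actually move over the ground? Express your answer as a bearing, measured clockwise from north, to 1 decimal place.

288.6°

Taking east as x and north as y: velocity relative to the water = (-2.263, 2.263) m/s; the water relative to ground = (0.000, -1.500) m/s.
Velocity relative to ground = (-2.263, 2.263) + (0.000, -1.500) = (-2.263, 0.763) m/s.
Bearing = atan2(-2.26, 0.76) = 288.63° clockwise from north.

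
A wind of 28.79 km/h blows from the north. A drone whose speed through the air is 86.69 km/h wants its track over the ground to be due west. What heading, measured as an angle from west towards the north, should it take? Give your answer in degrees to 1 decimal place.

19.4°

The wind pushes perpendicular to the desired track; the heading must have a component into the wind equal to 28.79 km/h: 86.69 sin θ = 28.79.
sin θ = 0.3321, so θ = 19.396°.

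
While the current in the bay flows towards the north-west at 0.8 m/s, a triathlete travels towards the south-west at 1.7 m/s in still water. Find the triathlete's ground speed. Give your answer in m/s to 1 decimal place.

1.9 m/s

Taking east as x and north as y: velocity relative to the water = (-1.202, -1.202) m/s; the water relative to ground = (-0.566, 0.566) m/s.
Velocity relative to ground = (-1.202, -1.202) + (-0.566, 0.566) = (-1.768, -0.636) m/s.
Speed = |(-1.768, -0.636)| = 1.879 m/s.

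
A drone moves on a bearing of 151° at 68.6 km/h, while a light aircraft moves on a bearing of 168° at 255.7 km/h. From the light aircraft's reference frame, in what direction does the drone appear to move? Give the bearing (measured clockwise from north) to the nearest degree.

354°

Taking east as x and north as y: drone velocity = (33.258, -59.999) km/h; light aircraft velocity = (53.163, -250.112) km/h.
Velocity of drone relative to light aircraft = (33.258, -59.999) − (53.163, -250.112) = (-19.905, 190.113) km/h.
Bearing = atan2(-19.91, 190.11) = 354.02° clockwise from north.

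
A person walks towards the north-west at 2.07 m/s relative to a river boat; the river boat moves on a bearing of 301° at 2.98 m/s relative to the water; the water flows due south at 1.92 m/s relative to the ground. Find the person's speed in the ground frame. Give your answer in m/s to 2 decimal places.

4.16 m/s

In east/north components (m/s): person relative to river boat = (-1.464, 1.464); river boat relative to water = (-2.554, 1.535); water relative to ground = (0.000, -1.920).
Sum = (-4.018, 1.079) m/s.
Speed = |(-4.018, 1.079)| = 4.160 m/s.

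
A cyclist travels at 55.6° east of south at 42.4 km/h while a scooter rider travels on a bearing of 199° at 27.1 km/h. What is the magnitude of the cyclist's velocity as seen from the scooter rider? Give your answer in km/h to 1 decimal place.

Taking east as x and north as y: cyclist velocity = (34.985, -23.955) km/h; scooter rider velocity = (-8.823, -25.624) km/h.
Velocity of cyclist relative to scooter rider = (34.985, -23.955) − (-8.823, -25.624) = (43.808, 1.669) km/h.
Magnitude = |(43.808, 1.669)| = 43.839 km/h.

43.8 km/h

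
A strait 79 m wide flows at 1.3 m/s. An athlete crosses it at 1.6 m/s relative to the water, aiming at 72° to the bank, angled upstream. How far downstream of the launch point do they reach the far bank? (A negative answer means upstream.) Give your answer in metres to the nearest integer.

Perpendicular speed = 1.522 m/s; crossing time = 79 / 1.522 = 51.916 s.
Net downstream speed = 0.806 m/s.
Drift = 0.806 × 51.916 = 41.822 m (downstream).

42 m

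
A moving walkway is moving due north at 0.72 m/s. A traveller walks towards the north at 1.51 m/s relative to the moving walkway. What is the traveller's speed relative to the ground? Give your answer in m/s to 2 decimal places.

2.23 m/s

Taking east as x and north as y: moving walkway velocity = (0.000, 0.720) m/s; traveller velocity relative to moving walkway = (0.000, 1.510) m/s.
Velocity relative to ground = (0.000, 0.720) + (0.000, 1.510) = (0.000, 2.230) m/s.
Speed = |(0.000, 2.230)| = 2.230 m/s.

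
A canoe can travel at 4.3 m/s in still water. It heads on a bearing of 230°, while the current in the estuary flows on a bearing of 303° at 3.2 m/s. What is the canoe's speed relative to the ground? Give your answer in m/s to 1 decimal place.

Taking east as x and north as y: velocity relative to the water = (-3.294, -2.764) m/s; the water relative to ground = (-2.684, 1.743) m/s.
Velocity relative to ground = (-3.294, -2.764) + (-2.684, 1.743) = (-5.978, -1.021) m/s.
Speed = |(-5.978, -1.021)| = 6.064 m/s.

6.1 m/s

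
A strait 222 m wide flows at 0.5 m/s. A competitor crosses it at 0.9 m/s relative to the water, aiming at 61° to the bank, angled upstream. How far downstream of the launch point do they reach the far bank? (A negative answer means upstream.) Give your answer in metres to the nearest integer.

18 m

Perpendicular speed = 0.787 m/s; crossing time = 222 / 0.787 = 282.027 s.
Net downstream speed = 0.064 m/s.
Drift = 0.064 × 282.027 = 17.957 m (downstream).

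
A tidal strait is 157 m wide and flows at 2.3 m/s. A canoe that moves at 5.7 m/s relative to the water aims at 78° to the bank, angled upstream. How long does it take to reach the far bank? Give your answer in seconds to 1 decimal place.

28.2 s

The component of the canoe's velocity perpendicular to the bank is 5.7 × sin 78° = 5.575 m/s.
The flow acts along the bank and has no component across it.
Time = 157 / 5.575 = 28.159 s.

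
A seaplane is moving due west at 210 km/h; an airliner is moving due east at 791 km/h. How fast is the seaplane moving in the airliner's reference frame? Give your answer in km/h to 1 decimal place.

Taking east as x and north as y: seaplane velocity = (-210.000, 0.000) km/h; airliner velocity = (791.000, 0.000) km/h.
Velocity of seaplane relative to airliner = (-210.000, 0.000) − (791.000, 0.000) = (-1001.000, 0.000) km/h.
Magnitude = |(-1001.000, 0.000)| = 1001.000 km/h.

1001.0 km/h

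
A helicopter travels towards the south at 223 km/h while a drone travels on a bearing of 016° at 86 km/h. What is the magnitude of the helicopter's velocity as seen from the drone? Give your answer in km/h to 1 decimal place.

Taking east as x and north as y: helicopter velocity = (0.000, -223.000) km/h; drone velocity = (23.705, 82.669) km/h.
Velocity of helicopter relative to drone = (0.000, -223.000) − (23.705, 82.669) = (-23.705, -305.669) km/h.
Magnitude = |(-23.705, -305.669)| = 306.586 km/h.

306.6 km/h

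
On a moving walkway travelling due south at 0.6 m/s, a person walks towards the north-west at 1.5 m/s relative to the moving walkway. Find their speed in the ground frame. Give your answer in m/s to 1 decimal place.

1.2 m/s

Taking east as x and north as y: moving walkway velocity = (0.000, -0.600) m/s; person velocity relative to moving walkway = (-1.061, 1.061) m/s.
Velocity relative to ground = (0.000, -0.600) + (-1.061, 1.061) = (-1.061, 0.461) m/s.
Speed = |(-1.061, 0.461)| = 1.156 m/s.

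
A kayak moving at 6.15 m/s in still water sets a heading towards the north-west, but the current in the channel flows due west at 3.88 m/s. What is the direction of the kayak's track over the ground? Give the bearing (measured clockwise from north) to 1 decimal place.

Taking east as x and north as y: velocity relative to the water = (-4.349, 4.349) m/s; the water relative to ground = (-3.880, 0.000) m/s.
Velocity relative to ground = (-4.349, 4.349) + (-3.880, 0.000) = (-8.229, 4.349) m/s.
Bearing = atan2(-8.23, 4.35) = 297.86° clockwise from north.

297.9°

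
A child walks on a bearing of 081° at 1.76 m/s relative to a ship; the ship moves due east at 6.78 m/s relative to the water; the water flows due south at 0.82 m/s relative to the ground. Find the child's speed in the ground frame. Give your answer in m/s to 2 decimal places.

In east/north components (m/s): child relative to ship = (1.738, 0.275); ship relative to water = (6.780, 0.000); water relative to ground = (0.000, -0.820).
Sum = (8.518, -0.545) m/s.
Speed = |(8.518, -0.545)| = 8.536 m/s.

8.54 m/s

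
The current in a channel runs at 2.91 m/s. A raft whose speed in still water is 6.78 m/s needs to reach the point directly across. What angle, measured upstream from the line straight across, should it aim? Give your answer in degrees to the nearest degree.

To cancel the current, the upstream component of the raft's velocity must equal the flow: 6.78 sin θ = 2.91.
sin θ = 2.91 / 6.78 = 0.4292.
θ = arcsin(0.4292) = 25.417°.

25°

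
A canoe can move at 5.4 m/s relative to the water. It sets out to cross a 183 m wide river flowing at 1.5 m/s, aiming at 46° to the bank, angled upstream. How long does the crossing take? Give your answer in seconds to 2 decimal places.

The component of the canoe's velocity perpendicular to the bank is 5.4 × sin 46° = 3.884 m/s.
The current is parallel to the bank, so it does not affect the crossing time.
Time = 183 / 3.884 = 47.111 s.

47.11 s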